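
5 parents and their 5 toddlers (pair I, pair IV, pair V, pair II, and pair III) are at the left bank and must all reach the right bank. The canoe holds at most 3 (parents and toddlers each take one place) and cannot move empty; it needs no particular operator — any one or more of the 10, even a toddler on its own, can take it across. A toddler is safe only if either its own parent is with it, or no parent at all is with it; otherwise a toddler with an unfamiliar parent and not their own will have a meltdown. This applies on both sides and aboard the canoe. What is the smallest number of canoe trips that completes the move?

Counting alone: each trip to the right bank takes at most 3 across and each return brings at least 1 back, so after t trips out (and t−1 returns) at most 3t − (t−1) of the 10 are across; that first reaches 10 at t = 5, so at least 9 crossings are needed.
The safety rule pushes this higher. Following every safe sequence of crossings, the most of the 10 that can be at the right bank as the canoe arrives there on crossing 9 is 9 — never all 10.
So no plan with fewer than 11 crossings exists, and this one achieves 11:
1. parent I and toddler I cross → the right bank.
2. parent I crosses ← the left bank.
3. toddler II, toddler IV, and toddler V cross → the right bank.
4. toddler I crosses ← the left bank.
5. parent II, parent IV, and parent V cross → the right bank.
6. parent IV and toddler IV cross ← the left bank.
7. parent I, parent III, and parent IV cross → the right bank.
8. toddler V crosses ← the left bank.
9. toddler I and toddler IV cross → the right bank.
10. toddler I crosses ← the left bank.
11. toddler I, toddler III, and toddler V cross → the right bank.

11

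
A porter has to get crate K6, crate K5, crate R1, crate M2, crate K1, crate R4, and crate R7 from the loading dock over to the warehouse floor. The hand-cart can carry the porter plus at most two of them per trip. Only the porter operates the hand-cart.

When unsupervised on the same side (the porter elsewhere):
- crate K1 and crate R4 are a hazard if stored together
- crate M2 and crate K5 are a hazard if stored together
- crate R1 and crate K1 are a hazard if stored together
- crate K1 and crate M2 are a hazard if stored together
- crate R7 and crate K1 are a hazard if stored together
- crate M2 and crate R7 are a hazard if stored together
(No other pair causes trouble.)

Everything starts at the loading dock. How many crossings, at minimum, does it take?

11

Counting alone: the porter can take at most 2 across per trip to the warehouse floor, so moving all 7 needs at least 4 loaded trips out, with a return between consecutive ones — at least 7 crossings.
The safety rule pushes this higher. Following every safe sequence of crossings, the most of the 7 that can be at the warehouse floor as the hand-cart arrives there on crossings 7, 9 is 5, 6 respectively — never all 7.
So no plan with fewer than 11 crossings exists, and this one achieves 11:
1. Porter goes to the warehouse floor with crate K1 and crate M2.  [the loading dock: crate K5, crate K6, crate R1, crate R4, crate R7 | the warehouse floor: crate K1, crate M2]
2. Porter goes back to the loading dock with crate M2.  [the loading dock: crate K5, crate K6, crate M2, crate R1, crate R4, crate R7 | the warehouse floor: crate K1]
3. Porter goes to the warehouse floor with crate K6 and crate M2.  [the loading dock: crate K5, crate R1, crate R4, crate R7 | the warehouse floor: crate K1, crate K6, crate M2]
4. Porter goes back to the loading dock with crate M2.  [the loading dock: crate K5, crate M2, crate R1, crate R4, crate R7 | the warehouse floor: crate K1, crate K6]
5. Porter goes to the warehouse floor with crate K5 and crate M2.  [the loading dock: crate R1, crate R4, crate R7 | the warehouse floor: crate K1, crate K5, crate K6, crate M2]
6. Porter goes back to the loading dock with crate M2.  [the loading dock: crate M2, crate R1, crate R4, crate R7 | the warehouse floor: crate K1, crate K5, crate K6]
7. Porter goes to the warehouse floor with crate R1 and crate R7.  [the loading dock: crate M2, crate R4 | the warehouse floor: crate K1, crate K5, crate K6, crate R1, crate R7]
8. Porter goes back to the loading dock with crate K1.  [the loading dock: crate K1, crate M2, crate R4 | the warehouse floor: crate K5, crate K6, crate R1, crate R7]
9. Porter goes to the warehouse floor with crate M2 and crate R4.  [the loading dock: crate K1 | the warehouse floor: crate K5, crate K6, crate M2, crate R1, crate R4, crate R7]
10. Porter goes back to the loading dock with crate M2.  [the loading dock: crate K1, crate M2 | the warehouse floor: crate K5, crate K6, crate R1, crate R4, crate R7]
11. Porter goes to the warehouse floor with crate K1 and crate M2.  [the loading dock: — | the warehouse floor: crate K1, crate K5, crate K6, crate M2, crate R1, crate R4, crate R7]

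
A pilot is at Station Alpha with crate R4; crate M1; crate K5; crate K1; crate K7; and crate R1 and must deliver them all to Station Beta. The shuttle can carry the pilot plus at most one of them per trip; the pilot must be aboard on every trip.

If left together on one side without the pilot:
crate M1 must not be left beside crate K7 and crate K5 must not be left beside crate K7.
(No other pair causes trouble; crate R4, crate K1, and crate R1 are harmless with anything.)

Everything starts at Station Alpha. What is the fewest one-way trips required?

Counting alone: the pilot can take at most 1 across per trip to Station Beta, so moving all 6 needs at least 6 loaded trips out, with a return between consecutive ones — at least 11 crossings.
The safety rule pushes this higher. Following every safe sequence of crossings, the most of the 6 that can be at Station Beta as the shuttle arrives there on crossing 11 is 5 — never all 6.
So no plan with fewer than 13 crossings exists, and this one achieves 13:
1. Pilot goes to Station Beta with crate K7.
2. Pilot goes back to Station Alpha alone.
3. Pilot goes to Station Beta with crate R4.
4. Pilot goes back to Station Alpha alone.
5. Pilot goes to Station Beta with crate M1.
6. Pilot goes back to Station Alpha with crate K7.
7. Pilot goes to Station Beta with crate K5.
8. Pilot goes back to Station Alpha alone.
9. Pilot goes to Station Beta with crate K1.
10. Pilot goes back to Station Alpha alone.
11. Pilot goes to Station Beta with crate R1.
12. Pilot goes back to Station Alpha alone.
13. Pilot goes to Station Beta with crate K7.

13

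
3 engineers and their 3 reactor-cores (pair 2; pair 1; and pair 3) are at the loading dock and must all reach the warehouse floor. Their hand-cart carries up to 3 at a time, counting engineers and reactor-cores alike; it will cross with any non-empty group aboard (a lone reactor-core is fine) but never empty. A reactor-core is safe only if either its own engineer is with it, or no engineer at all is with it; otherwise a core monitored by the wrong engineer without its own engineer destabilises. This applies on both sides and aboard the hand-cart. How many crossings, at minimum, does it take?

5

Counting alone: each trip to the warehouse floor takes at most 3 across and each return brings at least 1 back, so after t trips out (and t−1 returns) at most 3t − (t−1) of the 6 are across; that first reaches 6 at t = 3, so at least 5 crossings are needed.
The plan below uses exactly 5 crossings, so it is optimal:
1. engineer 2 and reactor-core 2 cross → the warehouse floor.
2. engineer 2 crosses ← the loading dock.
3. engineer 1, engineer 2, and engineer 3 cross → the warehouse floor.
4. reactor-core 2 crosses ← the loading dock.
5. reactor-core 1, reactor-core 2, and reactor-core 3 cross → the warehouse floor.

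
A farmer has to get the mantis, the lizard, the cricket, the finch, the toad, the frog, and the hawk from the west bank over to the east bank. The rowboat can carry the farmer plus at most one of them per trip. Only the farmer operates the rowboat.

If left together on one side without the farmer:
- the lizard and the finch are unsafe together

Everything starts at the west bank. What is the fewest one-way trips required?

13

Counting alone: the farmer can take at most 1 across per trip to the east bank, so moving all 7 needs at least 7 loaded trips out, with a return between consecutive ones — at least 13 crossings.
The plan below uses exactly 13 crossings, so it is optimal:
1. Farmer goes to the east bank with the lizard.
2. Farmer goes back to the west bank alone.
3. Farmer goes to the east bank with the mantis.
4. Farmer goes back to the west bank alone.
5. Farmer goes to the east bank with the cricket.
6. Farmer goes back to the west bank alone.
7. Farmer goes to the east bank with the toad.
8. Farmer goes back to the west bank alone.
9. Farmer goes to the east bank with the frog.
10. Farmer goes back to the west bank alone.
11. Farmer goes to the east bank with the hawk.
12. Farmer goes back to the west bank alone.
13. Farmer goes to the east bank with the finch.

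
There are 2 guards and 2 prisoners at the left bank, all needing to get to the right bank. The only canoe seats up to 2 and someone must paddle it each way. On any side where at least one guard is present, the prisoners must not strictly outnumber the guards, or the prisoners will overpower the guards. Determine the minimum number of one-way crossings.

5

Counting alone: each trip to the right bank takes at most 2 across and each return brings at least 1 back, so after t trips out (and t−1 returns) at most 2t − (t−1) of the 4 are across; that first reaches 4 at t = 3, so at least 5 crossings are needed.
The plan below uses exactly 5 crossings, so it is optimal:
1. 2 prisoners → the right bank.  (the left bank: 2G 0P; the right bank: 0G 2P)
2. 1 prisoner ← the left bank.  (the left bank: 2G 1P; the right bank: 0G 1P)
3. 2 guards → the right bank.  (the left bank: 0G 1P; the right bank: 2G 1P)
4. 1 prisoner ← the left bank.  (the left bank: 0G 2P; the right bank: 2G 0P)
5. 2 prisoners → the right bank.  (the left bank: 0G 0P; the right bank: 2G 2P)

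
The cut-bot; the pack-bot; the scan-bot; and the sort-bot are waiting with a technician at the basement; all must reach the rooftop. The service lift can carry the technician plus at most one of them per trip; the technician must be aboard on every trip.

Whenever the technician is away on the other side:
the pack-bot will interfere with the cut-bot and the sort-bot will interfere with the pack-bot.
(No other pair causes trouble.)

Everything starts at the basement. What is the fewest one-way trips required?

Counting alone: the technician can take at most 1 across per trip to the rooftop, so moving all 4 needs at least 4 loaded trips out, with a return between consecutive ones — at least 7 crossings.
The safety rule pushes this higher. Following every safe sequence of crossings, the most of the 4 that can be at the rooftop as the service lift arrives there on crossing 7 is 3 — never all 4.
So no plan with fewer than 9 crossings exists, and this one achieves 9:
1. Technician goes to the rooftop with the pack-bot.
2. Technician goes back to the basement alone.
3. Technician goes to the rooftop with the cut-bot.
4. Technician goes back to the basement with the pack-bot.
5. Technician goes to the rooftop with the sort-bot.
6. Technician goes back to the basement alone.
7. Technician goes to the rooftop with the scan-bot.
8. Technician goes back to the basement alone.
9. Technician goes to the rooftop with the pack-bot.

9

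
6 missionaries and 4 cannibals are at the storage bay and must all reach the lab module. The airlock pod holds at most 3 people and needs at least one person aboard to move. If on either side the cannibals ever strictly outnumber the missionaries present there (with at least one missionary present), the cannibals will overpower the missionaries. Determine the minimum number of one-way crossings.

Counting alone: each trip to the lab module takes at most 3 across and each return brings at least 1 back, so after t trips out (and t−1 returns) at most 3t − (t−1) of the 10 are across; that first reaches 10 at t = 5, so at least 9 crossings are needed.
The plan below uses exactly 9 crossings, so it is optimal:
1. 2 cannibals → the lab module.  (the storage bay: 6M 2C; the lab module: 0M 2C)
2. 1 cannibal ← the storage bay.  (the storage bay: 6M 3C; the lab module: 0M 1C)
3. 3 cannibals → the lab module.  (the storage bay: 6M 0C; the lab module: 0M 4C)
4. 1 cannibal ← the storage bay.  (the storage bay: 6M 1C; the lab module: 0M 3C)
5. 3 missionaries → the lab module.  (the storage bay: 3M 1C; the lab module: 3M 3C)
6. 1 cannibal ← the storage bay.  (the storage bay: 3M 2C; the lab module: 3M 2C)
7. 1 missionary and 2 cannibals → the lab module.  (the storage bay: 2M 0C; the lab module: 4M 4C)
8. 1 cannibal ← the storage bay.  (the storage bay: 2M 1C; the lab module: 4M 3C)
9. 2 missionaries and 1 cannibal → the lab module.  (the storage bay: 0M 0C; the lab module: 6M 4C)

9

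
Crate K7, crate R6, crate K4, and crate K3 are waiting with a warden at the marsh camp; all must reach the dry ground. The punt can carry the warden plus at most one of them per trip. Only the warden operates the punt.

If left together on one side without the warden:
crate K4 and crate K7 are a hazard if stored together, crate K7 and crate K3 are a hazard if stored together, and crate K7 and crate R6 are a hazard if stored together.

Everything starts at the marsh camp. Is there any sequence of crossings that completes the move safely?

No

Following every safe sequence of crossings from the start, the most of the 4 that can be at the dry ground as the punt arrives there on crossings 1, 3 is 1, 2 respectively; the best ever achieved is 2 of 4.
From crossing 5 on, no configuration arises that was not already reachable earlier: only 9 distinct safe configurations (who is on which side, and where the punt is) can ever be reached, none of them has everyone across, and every continuation just revisits them. So no valid plan exists.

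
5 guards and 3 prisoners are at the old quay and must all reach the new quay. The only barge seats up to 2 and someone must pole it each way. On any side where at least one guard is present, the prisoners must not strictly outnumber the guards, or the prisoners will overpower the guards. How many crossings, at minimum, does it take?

13

Counting alone: each trip to the new quay takes at most 2 across and each return brings at least 1 back, so after t trips out (and t−1 returns) at most 2t − (t−1) of the 8 are across; that first reaches 8 at t = 7, so at least 13 crossings are needed.
The plan below uses exactly 13 crossings, so it is optimal:
1. 2 prisoners → the new quay.  (the old quay: 5G 1P; the new quay: 0G 2P)
2. 1 prisoner ← the old quay.  (the old quay: 5G 2P; the new quay: 0G 1P)
3. 2 prisoners → the new quay.  (the old quay: 5G 0P; the new quay: 0G 3P)
4. 1 prisoner ← the old quay.  (the old quay: 5G 1P; the new quay: 0G 2P)
5. 2 guards → the new quay.  (the old quay: 3G 1P; the new quay: 2G 2P)
6. 1 prisoner ← the old quay.  (the old quay: 3G 2P; the new quay: 2G 1P)
7. 1 guard and 1 prisoner → the new quay.  (the old quay: 2G 1P; the new quay: 3G 2P)
8. 1 prisoner ← the old quay.  (the old quay: 2G 2P; the new quay: 3G 1P)
9. 2 prisoners → the new quay.  (the old quay: 2G 0P; the new quay: 3G 3P)
10. 1 prisoner ← the old quay.  (the old quay: 2G 1P; the new quay: 3G 2P)
11. 1 guard and 1 prisoner → the new quay.  (the old quay: 1G 0P; the new quay: 4G 3P)
12. 1 prisoner ← the old quay.  (the old quay: 1G 1P; the new quay: 4G 2P)
13. 1 guard and 1 prisoner → the new quay.  (the old quay: 0G 0P; the new quay: 5G 3P)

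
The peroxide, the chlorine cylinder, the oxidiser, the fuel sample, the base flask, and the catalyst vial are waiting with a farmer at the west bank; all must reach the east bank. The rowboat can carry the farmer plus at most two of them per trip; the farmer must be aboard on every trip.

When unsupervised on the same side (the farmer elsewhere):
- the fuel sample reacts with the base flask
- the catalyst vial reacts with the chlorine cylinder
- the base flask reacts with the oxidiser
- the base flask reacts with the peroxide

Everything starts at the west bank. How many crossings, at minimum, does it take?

Counting alone: the farmer can take at most 2 across per trip to the east bank, so moving all 6 needs at least 3 loaded trips out, with a return between consecutive ones — at least 5 crossings.
The safety rule pushes this higher. Following every safe sequence of crossings, the most of the 6 that can be at the east bank as the rowboat arrives there on crossing 5 is 5 — never all 6.
So no plan with fewer than 7 crossings exists, and this one achieves 7:
1. Farmer goes to the east bank with the base flask and the chlorine cylinder.
2. Farmer goes back to the west bank alone.
3. Farmer goes to the east bank with the peroxide.
4. Farmer goes back to the west bank with the base flask.
5. Farmer goes to the east bank with the fuel sample and the oxidiser.
6. Farmer goes back to the west bank alone.
7. Farmer goes to the east bank with the base flask and the catalyst vial.

7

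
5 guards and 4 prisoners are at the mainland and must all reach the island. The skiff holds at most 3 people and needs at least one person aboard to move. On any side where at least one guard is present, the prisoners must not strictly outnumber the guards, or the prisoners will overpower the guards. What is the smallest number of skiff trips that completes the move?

7

Counting alone: each trip to the island takes at most 3 across and each return brings at least 1 back, so after t trips out (and t−1 returns) at most 3t − (t−1) of the 9 are across; that first reaches 9 at t = 4, so at least 7 crossings are needed.
The plan below uses exactly 7 crossings, so it is optimal:
1. 3 prisoners → the island.  (the mainland: 5G 1P; the island: 0G 3P)
2. 1 prisoner ← the mainland.  (the mainland: 5G 2P; the island: 0G 2P)
3. 3 guards → the island.  (the mainland: 2G 2P; the island: 3G 2P)
4. 1 guard ← the mainland.  (the mainland: 3G 2P; the island: 2G 2P)
5. 2 guards and 1 prisoner → the island.  (the mainland: 1G 1P; the island: 4G 3P)
6. 1 guard ← the mainland.  (the mainland: 2G 1P; the island: 3G 3P)
7. 2 guards and 1 prisoner → the island.  (the mainland: 0G 0P; the island: 5G 4P)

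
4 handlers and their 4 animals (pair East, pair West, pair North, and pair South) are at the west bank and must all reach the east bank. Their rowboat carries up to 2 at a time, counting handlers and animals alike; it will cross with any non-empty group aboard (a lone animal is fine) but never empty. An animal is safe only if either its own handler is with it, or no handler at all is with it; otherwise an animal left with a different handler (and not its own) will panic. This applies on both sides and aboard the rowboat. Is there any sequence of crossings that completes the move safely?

Following every safe sequence of crossings from the start, the most of the 8 that can be at the east bank as the rowboat arrives there on crossings 1, 3, 5 is 2, 3, 4 respectively; the best ever achieved is 4 of 8.
From crossing 7 on, no configuration arises that was not already reachable earlier: only 44 distinct safe configurations (who is on which side, and where the rowboat is) can ever be reached, none of them has everyone across, and every continuation just revisits them. So no valid plan exists.

No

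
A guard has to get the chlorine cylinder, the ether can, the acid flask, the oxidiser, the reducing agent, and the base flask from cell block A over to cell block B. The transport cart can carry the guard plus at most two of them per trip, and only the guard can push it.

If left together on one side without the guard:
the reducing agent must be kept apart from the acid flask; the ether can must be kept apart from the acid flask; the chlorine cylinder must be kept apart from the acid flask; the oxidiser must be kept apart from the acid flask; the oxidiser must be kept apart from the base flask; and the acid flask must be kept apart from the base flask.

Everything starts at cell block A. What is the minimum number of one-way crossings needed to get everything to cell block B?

9

Counting alone: the guard can take at most 2 across per trip to cell block B, so moving all 6 needs at least 3 loaded trips out, with a return between consecutive ones — at least 5 crossings.
The safety rule pushes this higher. Following every safe sequence of crossings, the most of the 6 that can be at cell block B as the transport cart arrives there on crossings 5, 7 is 4, 5 respectively — never all 6.
So no plan with fewer than 9 crossings exists, and this one achieves 9:
1. Guard goes to cell block B with the acid flask and the oxidiser.
2. Guard goes back to cell block A with the acid flask.
3. Guard goes to cell block B with the acid flask and the chlorine cylinder.
4. Guard goes back to cell block A with the acid flask.
5. Guard goes to cell block B with the acid flask and the ether can.
6. Guard goes back to cell block A with the acid flask.
7. Guard goes to cell block B with the acid flask and the reducing agent.
8. Guard goes back to cell block A with the acid flask.
9. Guard goes to cell block B with the acid flask and the base flask.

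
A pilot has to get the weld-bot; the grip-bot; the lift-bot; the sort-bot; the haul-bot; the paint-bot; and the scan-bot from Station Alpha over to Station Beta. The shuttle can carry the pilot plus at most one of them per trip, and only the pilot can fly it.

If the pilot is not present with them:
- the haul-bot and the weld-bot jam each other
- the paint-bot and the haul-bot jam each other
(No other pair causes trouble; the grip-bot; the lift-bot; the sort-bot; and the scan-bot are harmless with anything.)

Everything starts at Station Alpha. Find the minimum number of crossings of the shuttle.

15

Counting alone: the pilot can take at most 1 across per trip to Station Beta, so moving all 7 needs at least 7 loaded trips out, with a return between consecutive ones — at least 13 crossings.
The safety rule pushes this higher. Following every safe sequence of crossings, the most of the 7 that can be at Station Beta as the shuttle arrives there on crossing 13 is 6 — never all 7.
So no plan with fewer than 15 crossings exists, and this one achieves 15:
1. Pilot goes to Station Beta with the haul-bot.
2. Pilot goes back to Station Alpha alone.
3. Pilot goes to Station Beta with the weld-bot.
4. Pilot goes back to Station Alpha with the haul-bot.
5. Pilot goes to Station Beta with the paint-bot.
6. Pilot goes back to Station Alpha alone.
7. Pilot goes to Station Beta with the grip-bot.
8. Pilot goes back to Station Alpha alone.
9. Pilot goes to Station Beta with the lift-bot.
10. Pilot goes back to Station Alpha alone.
11. Pilot goes to Station Beta with the sort-bot.
12. Pilot goes back to Station Alpha alone.
13. Pilot goes to Station Beta with the scan-bot.
14. Pilot goes back to Station Alpha alone.
15. Pilot goes to Station Beta with the haul-bot.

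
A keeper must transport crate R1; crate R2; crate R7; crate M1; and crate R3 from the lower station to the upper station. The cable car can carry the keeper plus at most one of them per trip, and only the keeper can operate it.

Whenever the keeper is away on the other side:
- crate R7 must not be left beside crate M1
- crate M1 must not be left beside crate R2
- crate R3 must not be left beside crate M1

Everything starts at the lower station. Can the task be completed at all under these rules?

Following every safe sequence of crossings from the start, the most of the 5 that can be at the upper station as the cable car arrives there on crossings 1, 3, 5 is 1, 2, 3 respectively; the best ever achieved is 3 of 5.
From crossing 7 on, no configuration arises that was not already reachable earlier: only 18 distinct safe configurations (who is on which side, and where the cable car is) can ever be reached, none of them has everyone across, and every continuation just revisits them. So no valid plan exists.

No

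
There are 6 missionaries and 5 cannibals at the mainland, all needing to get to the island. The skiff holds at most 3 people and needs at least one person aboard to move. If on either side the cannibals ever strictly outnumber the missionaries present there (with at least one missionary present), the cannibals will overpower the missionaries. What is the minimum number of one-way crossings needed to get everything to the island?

9

Counting alone: each trip to the island takes at most 3 across and each return brings at least 1 back, so after t trips out (and t−1 returns) at most 3t − (t−1) of the 11 are across; that first reaches 11 at t = 5, so at least 9 crossings are needed.
The plan below uses exactly 9 crossings, so it is optimal:
1. 3 cannibals → the island.  (the mainland: 6M 2C; the island: 0M 3C)
2. 1 cannibal ← the mainland.  (the mainland: 6M 3C; the island: 0M 2C)
3. 3 missionaries → the island.  (the mainland: 3M 3C; the island: 3M 2C)
4. 1 missionary ← the mainland.  (the mainland: 4M 3C; the island: 2M 2C)
5. 2 missionaries and 1 cannibal → the island.  (the mainland: 2M 2C; the island: 4M 3C)
6. 1 missionary ← the mainland.  (the mainland: 3M 2C; the island: 3M 3C)
7. 2 missionaries and 1 cannibal → the island.  (the mainland: 1M 1C; the island: 5M 4C)
8. 1 missionary ← the mainland.  (the mainland: 2M 1C; the island: 4M 4C)
9. 2 missionaries and 1 cannibal → the island.  (the mainland: 0M 0C; the island: 6M 5C)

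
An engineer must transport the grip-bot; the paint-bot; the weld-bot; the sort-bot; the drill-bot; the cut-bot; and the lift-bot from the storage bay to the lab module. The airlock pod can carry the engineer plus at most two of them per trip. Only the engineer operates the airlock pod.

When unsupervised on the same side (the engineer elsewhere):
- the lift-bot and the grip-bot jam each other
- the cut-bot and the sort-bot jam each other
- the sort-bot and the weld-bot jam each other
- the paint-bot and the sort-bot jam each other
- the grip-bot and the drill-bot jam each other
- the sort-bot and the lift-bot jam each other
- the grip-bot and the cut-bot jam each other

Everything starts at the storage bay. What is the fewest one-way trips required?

9

Counting alone: the engineer can take at most 2 across per trip to the lab module, so moving all 7 needs at least 4 loaded trips out, with a return between consecutive ones — at least 7 crossings.
The safety rule pushes this higher. Following every safe sequence of crossings, the most of the 7 that can be at the lab module as the airlock pod arrives there on crossing 7 is 6 — never all 7.
So no plan with fewer than 9 crossings exists, and this one achieves 9:
1. Engineer goes to the lab module with the grip-bot and the sort-bot.  [the storage bay: the cut-bot, the drill-bot, the lift-bot, the paint-bot, the weld-bot | the lab module: the grip-bot, the sort-bot]
2. Engineer goes back to the storage bay alone.  [the storage bay: the cut-bot, the drill-bot, the lift-bot, the paint-bot, the weld-bot | the lab module: the grip-bot, the sort-bot]
3. Engineer goes to the lab module with the drill-bot.  [the storage bay: the cut-bot, the lift-bot, the paint-bot, the weld-bot | the lab module: the drill-bot, the grip-bot, the sort-bot]
4. Engineer goes back to the storage bay with the grip-bot.  [the storage bay: the cut-bot, the grip-bot, the lift-bot, the paint-bot, the weld-bot | the lab module: the drill-bot, the sort-bot]
5. Engineer goes to the lab module with the cut-bot and the lift-bot.  [the storage bay: the grip-bot, the paint-bot, the weld-bot | the lab module: the cut-bot, the drill-bot, the lift-bot, the sort-bot]
6. Engineer goes back to the storage bay with the sort-bot.  [the storage bay: the grip-bot, the paint-bot, the sort-bot, the weld-bot | the lab module: the cut-bot, the drill-bot, the lift-bot]
7. Engineer goes to the lab module with the paint-bot and the weld-bot.  [the storage bay: the grip-bot, the sort-bot | the lab module: the cut-bot, the drill-bot, the lift-bot, the paint-bot, the weld-bot]
8. Engineer goes back to the storage bay alone.  [the storage bay: the grip-bot, the sort-bot | the lab module: the cut-bot, the drill-bot, the lift-bot, the paint-bot, the weld-bot]
9. Engineer goes to the lab module with the grip-bot and the sort-bot.  [the storage bay: — | the lab module: the cut-bot, the drill-bot, the grip-bot, the lift-bot, the paint-bot, the sort-bot, the weld-bot]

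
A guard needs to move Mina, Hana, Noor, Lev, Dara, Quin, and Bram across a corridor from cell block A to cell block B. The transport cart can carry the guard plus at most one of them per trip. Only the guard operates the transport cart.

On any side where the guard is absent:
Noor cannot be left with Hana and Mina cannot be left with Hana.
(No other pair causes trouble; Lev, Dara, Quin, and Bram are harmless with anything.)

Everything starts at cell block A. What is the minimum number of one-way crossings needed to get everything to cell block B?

15

Counting alone: the guard can take at most 1 across per trip to cell block B, so moving all 7 needs at least 7 loaded trips out, with a return between consecutive ones — at least 13 crossings.
The safety rule pushes this higher. Following every safe sequence of crossings, the most of the 7 that can be at cell block B as the transport cart arrives there on crossing 13 is 6 — never all 7.
So no plan with fewer than 15 crossings exists, and this one achieves 15:
1. Guard goes to cell block B with Hana.  [cell block A: Bram, Dara, Lev, Mina, Noor, Quin | cell block B: Hana]
2. Guard goes back to cell block A alone.  [cell block A: Bram, Dara, Lev, Mina, Noor, Quin | cell block B: Hana]
3. Guard goes to cell block B with Mina.  [cell block A: Bram, Dara, Lev, Noor, Quin | cell block B: Hana, Mina]
4. Guard goes back to cell block A with Hana.  [cell block A: Bram, Dara, Hana, Lev, Noor, Quin | cell block B: Mina]
5. Guard goes to cell block B with Noor.  [cell block A: Bram, Dara, Hana, Lev, Quin | cell block B: Mina, Noor]
6. Guard goes back to cell block A alone.  [cell block A: Bram, Dara, Hana, Lev, Quin | cell block B: Mina, Noor]
7. Guard goes to cell block B with Lev.  [cell block A: Bram, Dara, Hana, Quin | cell block B: Lev, Mina, Noor]
8. Guard goes back to cell block A alone.  [cell block A: Bram, Dara, Hana, Quin | cell block B: Lev, Mina, Noor]
9. Guard goes to cell block B with Dara.  [cell block A: Bram, Hana, Quin | cell block B: Dara, Lev, Mina, Noor]
10. Guard goes back to cell block A alone.  [cell block A: Bram, Hana, Quin | cell block B: Dara, Lev, Mina, Noor]
11. Guard goes to cell block B with Quin.  [cell block A: Bram, Hana | cell block B: Dara, Lev, Mina, Noor, Quin]
12. Guard goes back to cell block A alone.  [cell block A: Bram, Hana | cell block B: Dara, Lev, Mina, Noor, Quin]
13. Guard goes to cell block B with Bram.  [cell block A: Hana | cell block B: Bram, Dara, Lev, Mina, Noor, Quin]
14. Guard goes back to cell block A alone.  [cell block A: Hana | cell block B: Bram, Dara, Lev, Mina, Noor, Quin]
15. Guard goes to cell block B with Hana.  [cell block A: — | cell block B: Bram, Dara, Hana, Lev, Mina, Noor, Quin]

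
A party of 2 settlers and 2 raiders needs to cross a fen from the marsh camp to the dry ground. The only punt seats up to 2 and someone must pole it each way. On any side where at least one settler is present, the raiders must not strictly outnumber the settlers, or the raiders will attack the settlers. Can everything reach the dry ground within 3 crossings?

Counting alone: each trip to the dry ground takes at most 2 across and each return brings at least 1 back, so after t trips out (and t−1 returns) at most 2t − (t−1) of the 4 are across; that first reaches 4 at t = 3, so at least 5 crossings are needed.
Since 3 < 5, 3 crossings cannot be enough. (The shortest complete plan in fact takes 5:)
1. 2 raiders → the dry ground.  (the marsh camp: 2S 0R; the dry ground: 0S 2R)
2. 1 raider ← the marsh camp.  (the marsh camp: 2S 1R; the dry ground: 0S 1R)
3. 2 settlers → the dry ground.  (the marsh camp: 0S 1R; the dry ground: 2S 1R)
4. 1 raider ← the marsh camp.  (the marsh camp: 0S 2R; the dry ground: 2S 0R)
5. 2 raiders → the dry ground.  (the marsh camp: 0S 0R; the dry ground: 2S 2R)

No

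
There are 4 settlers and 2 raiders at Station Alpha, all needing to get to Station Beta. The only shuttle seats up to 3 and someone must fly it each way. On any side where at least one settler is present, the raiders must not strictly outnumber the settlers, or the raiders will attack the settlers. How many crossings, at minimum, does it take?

5

Counting alone: each trip to Station Beta takes at most 3 across and each return brings at least 1 back, so after t trips out (and t−1 returns) at most 3t − (t−1) of the 6 are across; that first reaches 6 at t = 3, so at least 5 crossings are needed.
The plan below uses exactly 5 crossings, so it is optimal:
1. 2 raiders → Station Beta.  (Station Alpha: 4S 0R; Station Beta: 0S 2R)
2. 1 raider ← Station Alpha.  (Station Alpha: 4S 1R; Station Beta: 0S 1R)
3. 2 settlers and 1 raider → Station Beta.  (Station Alpha: 2S 0R; Station Beta: 2S 2R)
4. 1 raider ← Station Alpha.  (Station Alpha: 2S 1R; Station Beta: 2S 1R)
5. 2 settlers and 1 raider → Station Beta.  (Station Alpha: 0S 0R; Station Beta: 4S 2R)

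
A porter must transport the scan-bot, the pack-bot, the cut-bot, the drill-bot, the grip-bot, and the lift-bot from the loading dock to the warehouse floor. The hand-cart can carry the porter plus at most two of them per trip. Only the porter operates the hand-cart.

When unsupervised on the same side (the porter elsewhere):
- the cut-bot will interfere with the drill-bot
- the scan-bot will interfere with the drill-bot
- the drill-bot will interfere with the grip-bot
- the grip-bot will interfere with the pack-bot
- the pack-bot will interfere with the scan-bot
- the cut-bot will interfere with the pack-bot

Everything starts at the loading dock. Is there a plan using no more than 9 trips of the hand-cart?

Yes

Yes — this plan uses 7 crossings (≤ 9):
1. Porter goes to the warehouse floor with the drill-bot and the pack-bot.
2. Porter goes back to the loading dock alone.
3. Porter goes to the warehouse floor with the cut-bot and the scan-bot.
4. Porter goes back to the loading dock with the drill-bot and the pack-bot.
5. Porter goes to the warehouse floor with the grip-bot and the lift-bot.
6. Porter goes back to the loading dock alone.
7. Porter goes to the warehouse floor with the drill-bot and the pack-bot.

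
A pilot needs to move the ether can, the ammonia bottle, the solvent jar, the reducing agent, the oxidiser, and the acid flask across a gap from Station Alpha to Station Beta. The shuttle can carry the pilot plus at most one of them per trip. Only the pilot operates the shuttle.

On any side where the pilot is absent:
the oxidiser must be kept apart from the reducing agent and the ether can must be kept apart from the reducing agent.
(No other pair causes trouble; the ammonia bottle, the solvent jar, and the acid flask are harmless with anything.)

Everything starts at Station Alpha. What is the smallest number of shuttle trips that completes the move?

Counting alone: the pilot can take at most 1 across per trip to Station Beta, so moving all 6 needs at least 6 loaded trips out, with a return between consecutive ones — at least 11 crossings.
The safety rule pushes this higher. Following every safe sequence of crossings, the most of the 6 that can be at Station Beta as the shuttle arrives there on crossing 11 is 5 — never all 6.
So no plan with fewer than 13 crossings exists, and this one achieves 13:
1. Pilot goes to Station Beta with the reducing agent.
2. Pilot goes back to Station Alpha alone.
3. Pilot goes to Station Beta with the ether can.
4. Pilot goes back to Station Alpha with the reducing agent.
5. Pilot goes to Station Beta with the oxidiser.
6. Pilot goes back to Station Alpha alone.
7. Pilot goes to Station Beta with the ammonia bottle.
8. Pilot goes back to Station Alpha alone.
9. Pilot goes to Station Beta with the solvent jar.
10. Pilot goes back to Station Alpha alone.
11. Pilot goes to Station Beta with the acid flask.
12. Pilot goes back to Station Alpha alone.
13. Pilot goes to Station Beta with the reducing agent.

13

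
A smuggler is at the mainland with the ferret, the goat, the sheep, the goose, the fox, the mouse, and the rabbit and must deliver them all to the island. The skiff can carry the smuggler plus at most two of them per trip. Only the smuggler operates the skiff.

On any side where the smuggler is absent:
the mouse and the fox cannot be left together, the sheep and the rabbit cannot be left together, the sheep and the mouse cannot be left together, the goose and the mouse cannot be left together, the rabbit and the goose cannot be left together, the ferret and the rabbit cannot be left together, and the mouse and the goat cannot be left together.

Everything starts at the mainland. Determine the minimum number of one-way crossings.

Counting alone: the smuggler can take at most 2 across per trip to the island, so moving all 7 needs at least 4 loaded trips out, with a return between consecutive ones — at least 7 crossings.
The safety rule pushes this higher. Following every safe sequence of crossings, the most of the 7 that can be at the island as the skiff arrives there on crossing 7 is 6 — never all 7.
So no plan with fewer than 9 crossings exists, and this one achieves 9:
1. Smuggler goes to the island with the mouse and the rabbit.  [the mainland: the ferret, the fox, the goat, the goose, the sheep | the island: the mouse, the rabbit]
2. Smuggler goes back to the mainland alone.  [the mainland: the ferret, the fox, the goat, the goose, the sheep | the island: the mouse, the rabbit]
3. Smuggler goes to the island with the ferret.  [the mainland: the fox, the goat, the goose, the sheep | the island: the ferret, the mouse, the rabbit]
4. Smuggler goes back to the mainland with the rabbit.  [the mainland: the fox, the goat, the goose, the rabbit, the sheep | the island: the ferret, the mouse]
5. Smuggler goes to the island with the goose and the sheep.  [the mainland: the fox, the goat, the rabbit | the island: the ferret, the goose, the mouse, the sheep]
6. Smuggler goes back to the mainland with the mouse.  [the mainland: the fox, the goat, the mouse, the rabbit | the island: the ferret, the goose, the sheep]
7. Smuggler goes to the island with the fox and the goat.  [the mainland: the mouse, the rabbit | the island: the ferret, the fox, the goat, the goose, the sheep]
8. Smuggler goes back to the mainland alone.  [the mainland: the mouse, the rabbit | the island: the ferret, the fox, the goat, the goose, the sheep]
9. Smuggler goes to the island with the mouse and the rabbit.  [the mainland: — | the island: the ferret, the fox, the goat, the goose, the mouse, the rabbit, the sheep]

9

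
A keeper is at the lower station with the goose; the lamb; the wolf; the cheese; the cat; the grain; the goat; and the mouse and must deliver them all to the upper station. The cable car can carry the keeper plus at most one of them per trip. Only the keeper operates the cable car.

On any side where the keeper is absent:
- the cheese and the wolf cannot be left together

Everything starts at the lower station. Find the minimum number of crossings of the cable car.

15

Counting alone: the keeper can take at most 1 across per trip to the upper station, so moving all 8 needs at least 8 loaded trips out, with a return between consecutive ones — at least 15 crossings.
The plan below uses exactly 15 crossings, so it is optimal:
1. Keeper goes to the upper station with the wolf.  [the lower station: the cat, the cheese, the goat, the goose, the grain, the lamb, the mouse | the upper station: the wolf]
2. Keeper goes back to the lower station alone.  [the lower station: the cat, the cheese, the goat, the goose, the grain, the lamb, the mouse | the upper station: the wolf]
3. Keeper goes to the upper station with the goose.  [the lower station: the cat, the cheese, the goat, the grain, the lamb, the mouse | the upper station: the goose, the wolf]
4. Keeper goes back to the lower station alone.  [the lower station: the cat, the cheese, the goat, the grain, the lamb, the mouse | the upper station: the goose, the wolf]
5. Keeper goes to the upper station with the lamb.  [the lower station: the cat, the cheese, the goat, the grain, the mouse | the upper station: the goose, the lamb, the wolf]
6. Keeper goes back to the lower station alone.  [the lower station: the cat, the cheese, the goat, the grain, the mouse | the upper station: the goose, the lamb, the wolf]
7. Keeper goes to the upper station with the cat.  [the lower station: the cheese, the goat, the grain, the mouse | the upper station: the cat, the goose, the lamb, the wolf]
8. Keeper goes back to the lower station alone.  [the lower station: the cheese, the goat, the grain, the mouse | the upper station: the cat, the goose, the lamb, the wolf]
9. Keeper goes to the upper station with the grain.  [the lower station: the cheese, the goat, the mouse | the upper station: the cat, the goose, the grain, the lamb, the wolf]
10. Keeper goes back to the lower station alone.  [the lower station: the cheese, the goat, the mouse | the upper station: the cat, the goose, the grain, the lamb, the wolf]
11. Keeper goes to the upper station with the goat.  [the lower station: the cheese, the mouse | the upper station: the cat, the goat, the goose, the grain, the lamb, the wolf]
12. Keeper goes back to the lower station alone.  [the lower station: the cheese, the mouse | the upper station: the cat, the goat, the goose, the grain, the lamb, the wolf]
13. Keeper goes to the upper station with the mouse.  [the lower station: the cheese | the upper station: the cat, the goat, the goose, the grain, the lamb, the mouse, the wolf]
14. Keeper goes back to the lower station alone.  [the lower station: the cheese | the upper station: the cat, the goat, the goose, the grain, the lamb, the mouse, the wolf]
15. Keeper goes to the upper station with the cheese.  [the lower station: — | the upper station: the cat, the cheese, the goat, the goose, the grain, the lamb, the mouse, the wolf]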